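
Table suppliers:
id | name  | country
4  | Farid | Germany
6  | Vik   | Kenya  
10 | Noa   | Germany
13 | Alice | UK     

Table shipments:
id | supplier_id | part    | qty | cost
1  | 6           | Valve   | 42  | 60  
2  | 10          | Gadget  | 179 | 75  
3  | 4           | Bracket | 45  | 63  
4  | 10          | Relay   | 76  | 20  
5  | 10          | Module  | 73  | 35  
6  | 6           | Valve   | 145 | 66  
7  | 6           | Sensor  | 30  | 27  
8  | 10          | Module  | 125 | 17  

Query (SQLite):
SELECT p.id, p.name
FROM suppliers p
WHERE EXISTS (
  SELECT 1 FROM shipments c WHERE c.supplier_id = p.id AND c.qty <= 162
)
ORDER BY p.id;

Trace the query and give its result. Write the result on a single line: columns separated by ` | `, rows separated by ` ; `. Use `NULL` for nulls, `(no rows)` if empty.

For each suppliers row, check whether any shipments with matching supplier_id has qty <= 162.
Keep rows where that is true.

4 | Farid ; 6 | Vik ; 10 | Noa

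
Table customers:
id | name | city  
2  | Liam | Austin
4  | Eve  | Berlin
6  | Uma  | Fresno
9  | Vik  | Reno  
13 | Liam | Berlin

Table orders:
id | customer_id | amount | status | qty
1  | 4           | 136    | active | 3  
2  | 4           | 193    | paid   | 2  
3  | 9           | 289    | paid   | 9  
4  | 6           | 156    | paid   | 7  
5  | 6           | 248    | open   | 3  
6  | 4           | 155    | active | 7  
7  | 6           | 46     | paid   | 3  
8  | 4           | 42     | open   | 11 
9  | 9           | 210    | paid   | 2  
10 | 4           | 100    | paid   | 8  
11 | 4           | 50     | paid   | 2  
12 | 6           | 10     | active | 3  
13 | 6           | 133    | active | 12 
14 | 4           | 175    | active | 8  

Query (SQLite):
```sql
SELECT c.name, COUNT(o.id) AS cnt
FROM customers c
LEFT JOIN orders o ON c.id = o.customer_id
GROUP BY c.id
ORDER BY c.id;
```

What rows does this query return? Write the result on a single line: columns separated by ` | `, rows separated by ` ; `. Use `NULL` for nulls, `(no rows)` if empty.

LEFT JOIN keeps every customers row; unmatched ones get NULL for orders columns.
Group by customers.id and compute COUNT(o.id). COUNT(col) of an all-NULL group is 0.
  2: ids {—} → COUNT(o.id)=0
  4: ids {1, 2, 6, 8, 10, 11, 14} → COUNT(o.id)=7
  6: ids {4, 5, 7, 12, 13} → COUNT(o.id)=5
  9: ids {3, 9} → COUNT(o.id)=2
  13: ids {—} → COUNT(o.id)=0

Liam | 0 ; Eve | 7 ; Uma | 5 ; Vik | 2 ; Liam | 0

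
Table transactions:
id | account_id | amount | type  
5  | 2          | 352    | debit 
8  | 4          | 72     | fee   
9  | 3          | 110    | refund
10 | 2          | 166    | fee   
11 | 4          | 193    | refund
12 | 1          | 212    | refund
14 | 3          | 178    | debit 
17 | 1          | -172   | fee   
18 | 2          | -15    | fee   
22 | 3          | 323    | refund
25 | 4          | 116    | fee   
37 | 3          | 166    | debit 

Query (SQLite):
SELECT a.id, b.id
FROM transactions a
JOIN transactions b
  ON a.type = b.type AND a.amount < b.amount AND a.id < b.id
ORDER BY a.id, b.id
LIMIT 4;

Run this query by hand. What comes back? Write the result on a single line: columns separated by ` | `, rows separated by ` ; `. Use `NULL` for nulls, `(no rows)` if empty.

8 | 10 ; 8 | 25 ; 9 | 11 ; 9 | 12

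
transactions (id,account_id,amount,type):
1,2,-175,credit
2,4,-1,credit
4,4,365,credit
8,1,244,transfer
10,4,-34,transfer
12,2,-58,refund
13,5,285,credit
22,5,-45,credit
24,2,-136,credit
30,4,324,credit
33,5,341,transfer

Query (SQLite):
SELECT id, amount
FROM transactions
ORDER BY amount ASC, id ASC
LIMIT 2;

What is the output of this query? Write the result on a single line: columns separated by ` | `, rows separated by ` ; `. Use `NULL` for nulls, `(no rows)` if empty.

Sort by amount asc, tiebreak id asc: (-175, id=1), (-136, id=24), (-58, id=12), (-45, id=22), (-34, id=10) …. Take first 2.

1 | -175 ; 24 | -136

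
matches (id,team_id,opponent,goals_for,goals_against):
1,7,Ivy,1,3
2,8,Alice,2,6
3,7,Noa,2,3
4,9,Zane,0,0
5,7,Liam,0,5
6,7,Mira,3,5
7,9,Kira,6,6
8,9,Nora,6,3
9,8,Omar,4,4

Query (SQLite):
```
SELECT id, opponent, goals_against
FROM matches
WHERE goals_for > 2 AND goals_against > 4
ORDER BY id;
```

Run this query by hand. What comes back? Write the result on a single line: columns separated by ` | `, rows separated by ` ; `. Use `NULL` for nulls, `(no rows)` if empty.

6 | Mira | 5 ; 7 | Kira | 6

goals_for > 2: ids {6, 7, 8, 9}
goals_against > 4: ids {2, 5, 6, 7}
Combine with AND.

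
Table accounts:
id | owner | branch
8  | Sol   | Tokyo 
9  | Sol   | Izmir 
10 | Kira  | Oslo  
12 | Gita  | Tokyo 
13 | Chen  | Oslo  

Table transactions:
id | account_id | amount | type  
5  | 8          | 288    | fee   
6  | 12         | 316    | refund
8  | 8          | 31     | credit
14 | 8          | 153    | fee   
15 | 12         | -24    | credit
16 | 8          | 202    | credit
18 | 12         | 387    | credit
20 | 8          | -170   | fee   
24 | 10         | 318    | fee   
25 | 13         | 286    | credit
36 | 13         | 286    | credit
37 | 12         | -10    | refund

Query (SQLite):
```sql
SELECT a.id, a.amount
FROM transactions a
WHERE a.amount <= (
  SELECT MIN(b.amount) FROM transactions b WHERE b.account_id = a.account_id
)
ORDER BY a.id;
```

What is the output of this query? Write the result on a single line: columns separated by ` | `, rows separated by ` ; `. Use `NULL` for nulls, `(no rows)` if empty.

For each transactions row a, compute MIN(amount) over rows sharing a.account_id.
Keep row a if a.amount <= that per-group MIN.
  account_id=8: MIN(amount) = -170
  account_id=10: MIN(amount) = 318
  account_id=12: MIN(amount) = -24
  account_id=13: MIN(amount) = 286

15 | -24 ; 20 | -170 ; 24 | 318 ; 25 | 286 ; 36 | 286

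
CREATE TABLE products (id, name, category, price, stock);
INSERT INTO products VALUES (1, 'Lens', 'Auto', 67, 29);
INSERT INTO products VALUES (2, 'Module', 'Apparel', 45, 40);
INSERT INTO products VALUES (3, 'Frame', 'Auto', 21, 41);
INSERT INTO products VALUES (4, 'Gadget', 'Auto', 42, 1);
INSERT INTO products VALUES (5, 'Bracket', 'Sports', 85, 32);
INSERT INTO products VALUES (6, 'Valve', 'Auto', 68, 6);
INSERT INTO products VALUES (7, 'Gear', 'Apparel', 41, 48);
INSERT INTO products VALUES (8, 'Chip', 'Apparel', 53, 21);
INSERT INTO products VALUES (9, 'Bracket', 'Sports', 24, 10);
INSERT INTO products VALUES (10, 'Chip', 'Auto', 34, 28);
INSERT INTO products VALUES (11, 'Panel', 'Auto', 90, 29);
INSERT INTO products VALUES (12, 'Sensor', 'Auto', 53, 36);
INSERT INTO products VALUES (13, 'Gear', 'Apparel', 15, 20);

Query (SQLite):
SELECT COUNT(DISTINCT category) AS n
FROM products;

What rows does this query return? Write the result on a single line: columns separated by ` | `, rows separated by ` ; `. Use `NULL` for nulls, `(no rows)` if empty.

Count distinct non-NULL category values.

3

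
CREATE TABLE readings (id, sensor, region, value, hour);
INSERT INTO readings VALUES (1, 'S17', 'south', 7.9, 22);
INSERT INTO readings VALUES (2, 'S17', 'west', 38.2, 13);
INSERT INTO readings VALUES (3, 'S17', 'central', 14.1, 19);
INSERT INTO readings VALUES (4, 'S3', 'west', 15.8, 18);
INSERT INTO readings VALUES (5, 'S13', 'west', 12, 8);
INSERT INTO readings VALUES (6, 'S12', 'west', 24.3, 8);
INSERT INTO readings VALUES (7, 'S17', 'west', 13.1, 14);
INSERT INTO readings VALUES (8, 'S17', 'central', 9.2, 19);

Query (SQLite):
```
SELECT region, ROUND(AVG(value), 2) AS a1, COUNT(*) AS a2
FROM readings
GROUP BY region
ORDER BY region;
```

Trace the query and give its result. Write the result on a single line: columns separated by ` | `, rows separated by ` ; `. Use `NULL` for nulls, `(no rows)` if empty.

Group readings by region.
Per group compute: ROUND(AVG(value), 2), COUNT(*).
  central: ids {3, 8} → ROUND(AVG(value), 2)=11.65, COUNT(*)=2
  south: ids {1} → ROUND(AVG(value), 2)=7.9, COUNT(*)=1
  west: ids {2, 4, 5, 6, 7} → ROUND(AVG(value), 2)=20.68, COUNT(*)=5

central | 11.65 | 2 ; south | 7.9 | 1 ; west | 20.68 | 5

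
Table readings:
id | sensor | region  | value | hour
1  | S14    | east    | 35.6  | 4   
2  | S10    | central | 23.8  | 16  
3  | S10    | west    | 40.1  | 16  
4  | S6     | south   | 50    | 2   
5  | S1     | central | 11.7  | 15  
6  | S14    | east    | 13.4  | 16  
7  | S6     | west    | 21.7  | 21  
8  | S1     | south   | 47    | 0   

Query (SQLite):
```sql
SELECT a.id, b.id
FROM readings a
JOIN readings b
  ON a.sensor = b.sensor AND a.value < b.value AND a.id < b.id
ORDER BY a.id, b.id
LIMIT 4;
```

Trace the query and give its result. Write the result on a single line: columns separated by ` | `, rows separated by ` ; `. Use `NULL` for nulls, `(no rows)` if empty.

Pairs (a,b) with same sensor, a.value < b.value, a.id < b.id.
sensor groups: S1:{5,8} S10:{2,3} S14:{1,6} S6:{4,7}
Ordered by (a.id, b.id); first 4.

2 | 3 ; 5 | 8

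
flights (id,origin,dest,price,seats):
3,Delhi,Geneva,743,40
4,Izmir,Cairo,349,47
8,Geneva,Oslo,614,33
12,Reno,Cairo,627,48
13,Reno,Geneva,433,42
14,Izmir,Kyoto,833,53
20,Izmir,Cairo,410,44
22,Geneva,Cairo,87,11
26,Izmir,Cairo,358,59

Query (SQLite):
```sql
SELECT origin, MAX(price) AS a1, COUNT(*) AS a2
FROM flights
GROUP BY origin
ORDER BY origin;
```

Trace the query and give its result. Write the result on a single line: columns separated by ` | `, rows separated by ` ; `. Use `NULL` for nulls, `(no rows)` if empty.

Group flights by origin.
Per group compute: MAX(price), COUNT(*).
  Delhi: ids {3} → MAX(price)=743, COUNT(*)=1
  Geneva: ids {8, 22} → MAX(price)=614, COUNT(*)=2
  Izmir: ids {4, 14, 20, 26} → MAX(price)=833, COUNT(*)=4
  Reno: ids {12, 13} → MAX(price)=627, COUNT(*)=2

Delhi | 743 | 1 ; Geneva | 614 | 2 ; Izmir | 833 | 4 ; Reno | 627 | 2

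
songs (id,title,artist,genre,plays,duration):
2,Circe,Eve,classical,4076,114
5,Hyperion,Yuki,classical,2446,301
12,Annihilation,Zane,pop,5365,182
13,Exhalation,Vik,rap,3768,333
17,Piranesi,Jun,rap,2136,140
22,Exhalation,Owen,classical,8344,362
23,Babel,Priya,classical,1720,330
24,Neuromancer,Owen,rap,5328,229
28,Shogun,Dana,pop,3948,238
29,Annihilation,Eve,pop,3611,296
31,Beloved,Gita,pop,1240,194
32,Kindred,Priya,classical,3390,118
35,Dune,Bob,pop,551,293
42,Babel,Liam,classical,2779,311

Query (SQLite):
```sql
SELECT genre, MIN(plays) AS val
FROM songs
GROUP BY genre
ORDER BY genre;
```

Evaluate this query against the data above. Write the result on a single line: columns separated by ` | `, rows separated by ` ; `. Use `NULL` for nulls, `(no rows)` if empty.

Partition songs by genre; compute MIN(plays) within each group.
  classical: ids {2, 5, 22, 23, 32, 42} → MIN(plays)=1720
  pop: ids {12, 28, 29, 31, 35} → MIN(plays)=551
  rap: ids {13, 17, 24} → MIN(plays)=2136

classical | 1720 ; pop | 551 ; rap | 2136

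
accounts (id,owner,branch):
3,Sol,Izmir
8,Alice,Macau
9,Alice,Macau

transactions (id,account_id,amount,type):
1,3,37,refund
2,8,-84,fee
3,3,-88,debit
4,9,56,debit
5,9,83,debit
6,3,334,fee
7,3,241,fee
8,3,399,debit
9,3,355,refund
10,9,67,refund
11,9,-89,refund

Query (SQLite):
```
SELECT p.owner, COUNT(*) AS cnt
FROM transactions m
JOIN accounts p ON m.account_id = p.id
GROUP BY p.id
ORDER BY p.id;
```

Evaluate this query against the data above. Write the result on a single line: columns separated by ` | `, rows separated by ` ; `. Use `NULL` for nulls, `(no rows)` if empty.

Sol | 6 ; Alice | 1 ; Alice | 4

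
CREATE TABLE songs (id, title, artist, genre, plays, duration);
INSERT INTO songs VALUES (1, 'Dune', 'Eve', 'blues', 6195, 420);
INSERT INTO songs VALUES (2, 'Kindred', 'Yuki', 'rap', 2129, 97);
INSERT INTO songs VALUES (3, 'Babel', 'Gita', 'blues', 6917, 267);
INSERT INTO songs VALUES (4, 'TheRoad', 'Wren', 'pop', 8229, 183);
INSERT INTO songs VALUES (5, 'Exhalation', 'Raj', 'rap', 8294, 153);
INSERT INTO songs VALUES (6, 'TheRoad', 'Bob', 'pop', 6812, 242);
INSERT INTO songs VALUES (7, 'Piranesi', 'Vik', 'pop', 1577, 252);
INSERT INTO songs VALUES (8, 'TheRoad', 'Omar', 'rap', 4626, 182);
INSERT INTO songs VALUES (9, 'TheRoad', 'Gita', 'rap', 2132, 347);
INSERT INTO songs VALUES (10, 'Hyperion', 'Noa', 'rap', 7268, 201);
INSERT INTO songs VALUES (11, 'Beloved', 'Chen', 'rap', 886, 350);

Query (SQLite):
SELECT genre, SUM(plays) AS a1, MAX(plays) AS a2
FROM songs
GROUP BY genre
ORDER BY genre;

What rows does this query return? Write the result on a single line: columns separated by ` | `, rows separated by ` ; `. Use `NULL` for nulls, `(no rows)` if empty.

Group songs by genre.
Per group compute: SUM(plays), MAX(plays).
  blues: ids {1, 3} → SUM(plays)=13112, MAX(plays)=6917
  pop: ids {4, 6, 7} → SUM(plays)=16618, MAX(plays)=8229
  rap: ids {2, 5, 8, 9, 10, 11} → SUM(plays)=25335, MAX(plays)=8294

blues | 13112 | 6917 ; pop | 16618 | 8229 ; rap | 25335 | 8294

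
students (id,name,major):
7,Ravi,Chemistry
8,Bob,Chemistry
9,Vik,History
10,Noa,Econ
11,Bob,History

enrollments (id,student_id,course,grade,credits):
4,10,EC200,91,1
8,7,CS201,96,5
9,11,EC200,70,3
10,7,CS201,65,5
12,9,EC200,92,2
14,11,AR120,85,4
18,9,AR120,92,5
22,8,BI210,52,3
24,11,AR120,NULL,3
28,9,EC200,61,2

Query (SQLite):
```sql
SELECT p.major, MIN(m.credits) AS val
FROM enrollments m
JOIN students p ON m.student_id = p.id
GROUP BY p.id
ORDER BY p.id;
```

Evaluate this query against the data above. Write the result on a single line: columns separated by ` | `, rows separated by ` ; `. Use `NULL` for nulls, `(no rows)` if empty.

Join each enrollments row to its students via student_id.
Group joined rows by students.id; compute MIN(m.credits) per group.
  7: ids {8, 10} → MIN(m.credits)=5
  8: ids {22} → MIN(m.credits)=3
  9: ids {12, 18, 28} → MIN(m.credits)=2
  10: ids {4} → MIN(m.credits)=1
  11: ids {9, 14, 24} → MIN(m.credits)=3

Chemistry | 5 ; Chemistry | 3 ; History | 2 ; Econ | 1 ; History | 3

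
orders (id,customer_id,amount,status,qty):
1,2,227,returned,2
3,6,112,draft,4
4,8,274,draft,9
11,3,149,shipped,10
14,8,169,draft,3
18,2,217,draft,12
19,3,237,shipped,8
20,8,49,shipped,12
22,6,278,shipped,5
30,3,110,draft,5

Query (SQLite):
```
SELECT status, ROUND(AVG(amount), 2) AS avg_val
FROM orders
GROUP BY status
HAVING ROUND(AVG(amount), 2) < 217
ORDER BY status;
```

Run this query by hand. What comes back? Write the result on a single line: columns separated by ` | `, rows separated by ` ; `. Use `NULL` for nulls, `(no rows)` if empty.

draft | 176.4 ; shipped | 178.25

Partition orders by status; compute ROUND(AVG(amount), 2) within each group.
HAVING: keep groups where ROUND(AVG(amount), 2) < 217.
  draft: ids {3, 4, 14, 18, 30} → ROUND(AVG(amount), 2)=176.4
  returned: ids {1} → ROUND(AVG(amount), 2)=227
  shipped: ids {11, 19, 20, 22} → ROUND(AVG(amount), 2)=178.25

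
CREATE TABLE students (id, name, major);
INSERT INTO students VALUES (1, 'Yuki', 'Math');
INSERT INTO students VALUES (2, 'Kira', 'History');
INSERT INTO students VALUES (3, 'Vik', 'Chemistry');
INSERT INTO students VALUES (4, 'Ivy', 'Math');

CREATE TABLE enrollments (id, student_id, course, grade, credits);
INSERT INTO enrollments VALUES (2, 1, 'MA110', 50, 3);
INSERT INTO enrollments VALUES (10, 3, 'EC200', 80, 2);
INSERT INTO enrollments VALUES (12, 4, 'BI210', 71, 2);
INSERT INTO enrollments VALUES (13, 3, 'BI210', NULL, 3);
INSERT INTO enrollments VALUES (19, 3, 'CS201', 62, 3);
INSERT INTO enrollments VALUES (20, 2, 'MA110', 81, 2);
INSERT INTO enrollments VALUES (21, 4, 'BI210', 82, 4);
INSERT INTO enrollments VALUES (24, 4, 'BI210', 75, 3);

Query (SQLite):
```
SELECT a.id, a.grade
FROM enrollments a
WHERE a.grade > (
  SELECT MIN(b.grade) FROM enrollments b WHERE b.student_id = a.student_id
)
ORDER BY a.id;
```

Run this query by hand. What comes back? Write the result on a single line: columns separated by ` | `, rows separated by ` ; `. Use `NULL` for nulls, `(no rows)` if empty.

For each enrollments row a, compute MIN(grade) over rows sharing a.student_id.
Keep row a if a.grade > that per-group MIN.
  student_id=1: MIN(grade) = 50
  student_id=2: MIN(grade) = 81
  student_id=3: MIN(grade) = 62
  student_id=4: MIN(grade) = 71

10 | 80 ; 21 | 82 ; 24 | 75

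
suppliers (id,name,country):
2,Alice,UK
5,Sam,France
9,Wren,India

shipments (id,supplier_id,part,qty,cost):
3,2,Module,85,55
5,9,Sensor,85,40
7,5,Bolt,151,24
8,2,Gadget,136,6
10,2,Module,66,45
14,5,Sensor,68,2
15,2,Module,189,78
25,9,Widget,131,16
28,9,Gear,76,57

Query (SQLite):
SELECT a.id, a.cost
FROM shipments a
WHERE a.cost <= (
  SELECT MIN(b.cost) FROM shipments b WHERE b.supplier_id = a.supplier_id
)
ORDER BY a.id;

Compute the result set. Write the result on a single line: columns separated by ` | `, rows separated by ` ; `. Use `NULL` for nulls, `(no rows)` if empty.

For each shipments row a, compute MIN(cost) over rows sharing a.supplier_id.
Keep row a if a.cost <= that per-group MIN.
  supplier_id=2: MIN(cost) = 6
  supplier_id=5: MIN(cost) = 2
  supplier_id=9: MIN(cost) = 16

8 | 6 ; 14 | 2 ; 25 | 16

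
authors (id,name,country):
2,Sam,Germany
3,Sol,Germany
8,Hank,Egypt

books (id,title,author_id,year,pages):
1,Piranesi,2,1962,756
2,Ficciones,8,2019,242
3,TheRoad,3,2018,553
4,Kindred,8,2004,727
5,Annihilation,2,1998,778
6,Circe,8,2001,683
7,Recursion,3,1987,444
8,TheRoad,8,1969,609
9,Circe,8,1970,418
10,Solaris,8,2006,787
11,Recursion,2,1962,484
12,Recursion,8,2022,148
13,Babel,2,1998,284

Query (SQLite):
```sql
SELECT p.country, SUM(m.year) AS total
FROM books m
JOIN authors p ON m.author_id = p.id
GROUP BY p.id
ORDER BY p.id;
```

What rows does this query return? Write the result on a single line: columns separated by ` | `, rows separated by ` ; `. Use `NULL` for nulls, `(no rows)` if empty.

Join each books row to its authors via author_id.
Group joined rows by authors.id; compute SUM(m.year) per group.
  2: ids {1, 5, 11, 13} → SUM(m.year)=7920
  3: ids {3, 7} → SUM(m.year)=4005
  8: ids {2, 4, 6, 8, 9, 10, 12} → SUM(m.year)=13991

Germany | 7920 ; Germany | 4005 ; Egypt | 13991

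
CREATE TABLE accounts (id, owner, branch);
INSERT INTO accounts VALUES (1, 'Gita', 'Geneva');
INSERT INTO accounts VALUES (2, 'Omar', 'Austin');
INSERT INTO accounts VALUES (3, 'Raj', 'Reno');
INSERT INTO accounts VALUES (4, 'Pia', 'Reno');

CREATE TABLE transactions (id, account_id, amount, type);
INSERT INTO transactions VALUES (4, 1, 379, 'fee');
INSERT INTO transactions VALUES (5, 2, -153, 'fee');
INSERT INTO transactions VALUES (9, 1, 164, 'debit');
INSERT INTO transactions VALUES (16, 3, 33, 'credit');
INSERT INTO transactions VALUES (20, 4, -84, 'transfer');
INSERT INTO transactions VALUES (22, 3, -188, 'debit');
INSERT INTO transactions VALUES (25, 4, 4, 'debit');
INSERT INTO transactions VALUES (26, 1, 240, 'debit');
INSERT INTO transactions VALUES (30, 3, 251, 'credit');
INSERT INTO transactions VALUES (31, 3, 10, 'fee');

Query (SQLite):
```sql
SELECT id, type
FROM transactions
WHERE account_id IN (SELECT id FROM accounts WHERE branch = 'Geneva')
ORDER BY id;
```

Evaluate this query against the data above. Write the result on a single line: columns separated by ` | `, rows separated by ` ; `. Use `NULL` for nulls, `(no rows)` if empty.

4 | fee ; 9 | debit ; 26 | debit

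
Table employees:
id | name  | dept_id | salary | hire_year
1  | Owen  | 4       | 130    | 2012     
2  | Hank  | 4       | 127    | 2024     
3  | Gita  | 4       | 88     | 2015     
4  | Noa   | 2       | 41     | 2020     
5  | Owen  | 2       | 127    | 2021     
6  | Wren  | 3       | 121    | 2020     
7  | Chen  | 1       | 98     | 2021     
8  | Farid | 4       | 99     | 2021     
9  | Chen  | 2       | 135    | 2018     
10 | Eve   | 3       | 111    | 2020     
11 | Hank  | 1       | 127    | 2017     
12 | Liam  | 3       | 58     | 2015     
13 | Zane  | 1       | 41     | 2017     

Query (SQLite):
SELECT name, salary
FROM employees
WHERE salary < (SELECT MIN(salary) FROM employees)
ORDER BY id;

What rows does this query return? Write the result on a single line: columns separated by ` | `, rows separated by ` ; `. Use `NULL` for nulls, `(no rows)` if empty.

(no rows)

Scalar subquery: MIN(salary) over all employees rows = 41.
Keep rows where salary < that value.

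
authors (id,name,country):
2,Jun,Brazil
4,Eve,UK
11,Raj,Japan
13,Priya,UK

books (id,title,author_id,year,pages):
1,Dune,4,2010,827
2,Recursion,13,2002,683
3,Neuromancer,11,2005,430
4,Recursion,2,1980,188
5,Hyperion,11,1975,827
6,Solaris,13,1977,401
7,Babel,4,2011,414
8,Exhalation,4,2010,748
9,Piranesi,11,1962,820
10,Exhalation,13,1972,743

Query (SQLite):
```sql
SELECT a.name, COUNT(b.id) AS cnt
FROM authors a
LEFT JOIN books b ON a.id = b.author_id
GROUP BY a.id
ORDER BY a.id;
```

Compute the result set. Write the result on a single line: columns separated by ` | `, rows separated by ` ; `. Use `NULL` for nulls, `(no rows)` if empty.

LEFT JOIN keeps every authors row; unmatched ones get NULL for books columns.
Group by authors.id and compute COUNT(b.id). COUNT(col) of an all-NULL group is 0.
  2: ids {4} → COUNT(b.id)=1
  4: ids {1, 7, 8} → COUNT(b.id)=3
  11: ids {3, 5, 9} → COUNT(b.id)=3
  13: ids {2, 6, 10} → COUNT(b.id)=3

Jun | 1 ; Eve | 3 ; Raj | 3 ; Priya | 3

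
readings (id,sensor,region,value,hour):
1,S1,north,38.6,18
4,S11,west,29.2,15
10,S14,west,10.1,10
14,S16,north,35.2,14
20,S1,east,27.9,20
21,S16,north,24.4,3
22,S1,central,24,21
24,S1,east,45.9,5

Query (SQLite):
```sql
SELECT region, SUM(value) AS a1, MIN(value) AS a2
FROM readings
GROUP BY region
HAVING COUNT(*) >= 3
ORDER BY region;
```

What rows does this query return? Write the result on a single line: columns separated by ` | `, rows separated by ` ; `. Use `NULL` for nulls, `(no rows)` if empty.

Group readings by region.
Per group compute: SUM(value), MIN(value).
HAVING: drop groups with fewer than 3 rows.
  central: ids {22} → SUM(value)=24, MIN(value)=24
  east: ids {20, 24} → SUM(value)=73.8, MIN(value)=27.9
  north: ids {1, 14, 21} → SUM(value)=98.2, MIN(value)=24.4
  west: ids {4, 10} → SUM(value)=39.3, MIN(value)=10.1

north | 98.2 | 24.4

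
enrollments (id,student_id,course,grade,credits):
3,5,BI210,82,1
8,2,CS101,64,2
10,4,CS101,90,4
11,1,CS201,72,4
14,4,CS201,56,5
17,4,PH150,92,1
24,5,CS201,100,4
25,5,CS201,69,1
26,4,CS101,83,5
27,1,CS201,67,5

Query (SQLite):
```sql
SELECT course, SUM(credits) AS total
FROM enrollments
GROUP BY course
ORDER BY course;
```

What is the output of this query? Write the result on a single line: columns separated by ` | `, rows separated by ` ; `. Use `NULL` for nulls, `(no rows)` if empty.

Partition enrollments by course; compute SUM(credits) within each group.
  BI210: ids {3} → SUM(credits)=1
  CS101: ids {8, 10, 26} → SUM(credits)=11
  CS201: ids {11, 14, 24, 25, 27} → SUM(credits)=19
  PH150: ids {17} → SUM(credits)=1

BI210 | 1 ; CS101 | 11 ; CS201 | 19 ; PH150 | 1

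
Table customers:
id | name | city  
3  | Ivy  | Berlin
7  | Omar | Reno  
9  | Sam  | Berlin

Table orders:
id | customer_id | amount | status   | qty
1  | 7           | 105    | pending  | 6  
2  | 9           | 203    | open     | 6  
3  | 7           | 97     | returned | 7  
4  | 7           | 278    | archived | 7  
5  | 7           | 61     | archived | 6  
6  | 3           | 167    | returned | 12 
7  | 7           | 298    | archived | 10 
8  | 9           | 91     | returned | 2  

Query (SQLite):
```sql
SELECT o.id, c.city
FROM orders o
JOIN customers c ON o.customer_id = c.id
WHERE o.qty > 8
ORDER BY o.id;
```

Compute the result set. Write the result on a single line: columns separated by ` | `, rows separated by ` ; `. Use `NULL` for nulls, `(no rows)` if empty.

6 | Berlin ; 7 | Reno

Each orders row matches the customers row where customer_id = customers.id.
Then keep rows with o.qty > 8.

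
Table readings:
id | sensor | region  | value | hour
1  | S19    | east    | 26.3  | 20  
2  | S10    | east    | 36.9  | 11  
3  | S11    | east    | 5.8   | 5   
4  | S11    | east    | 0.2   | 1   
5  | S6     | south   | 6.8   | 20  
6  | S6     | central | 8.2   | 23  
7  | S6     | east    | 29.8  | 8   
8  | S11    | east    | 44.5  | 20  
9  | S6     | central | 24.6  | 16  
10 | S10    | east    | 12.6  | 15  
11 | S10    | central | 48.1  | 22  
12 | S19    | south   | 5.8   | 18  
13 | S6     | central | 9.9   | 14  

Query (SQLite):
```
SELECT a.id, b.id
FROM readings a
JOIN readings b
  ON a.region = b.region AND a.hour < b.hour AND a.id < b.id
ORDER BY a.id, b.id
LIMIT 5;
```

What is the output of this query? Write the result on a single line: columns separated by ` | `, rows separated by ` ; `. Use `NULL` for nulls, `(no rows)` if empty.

2 | 8 ; 2 | 10 ; 3 | 7 ; 3 | 8 ; 3 | 10

Pairs (a,b) with same region, a.hour < b.hour, a.id < b.id.
region groups: central:{6,9,11,13} east:{1,2,3,4,7,8,10} south:{5,12}
Ordered by (a.id, b.id); first 5.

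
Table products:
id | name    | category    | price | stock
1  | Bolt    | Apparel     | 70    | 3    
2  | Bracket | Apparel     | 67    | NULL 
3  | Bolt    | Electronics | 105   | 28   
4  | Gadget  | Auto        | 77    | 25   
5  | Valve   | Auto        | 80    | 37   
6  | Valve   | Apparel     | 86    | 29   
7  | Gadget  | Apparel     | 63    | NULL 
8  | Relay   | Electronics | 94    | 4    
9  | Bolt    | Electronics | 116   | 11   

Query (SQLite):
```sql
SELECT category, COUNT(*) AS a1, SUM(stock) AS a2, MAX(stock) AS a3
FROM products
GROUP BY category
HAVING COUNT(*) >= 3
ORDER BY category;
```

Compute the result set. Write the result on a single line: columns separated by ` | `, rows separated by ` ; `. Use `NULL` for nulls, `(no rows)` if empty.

Apparel | 4 | 32 | 29 ; Electronics | 3 | 43 | 28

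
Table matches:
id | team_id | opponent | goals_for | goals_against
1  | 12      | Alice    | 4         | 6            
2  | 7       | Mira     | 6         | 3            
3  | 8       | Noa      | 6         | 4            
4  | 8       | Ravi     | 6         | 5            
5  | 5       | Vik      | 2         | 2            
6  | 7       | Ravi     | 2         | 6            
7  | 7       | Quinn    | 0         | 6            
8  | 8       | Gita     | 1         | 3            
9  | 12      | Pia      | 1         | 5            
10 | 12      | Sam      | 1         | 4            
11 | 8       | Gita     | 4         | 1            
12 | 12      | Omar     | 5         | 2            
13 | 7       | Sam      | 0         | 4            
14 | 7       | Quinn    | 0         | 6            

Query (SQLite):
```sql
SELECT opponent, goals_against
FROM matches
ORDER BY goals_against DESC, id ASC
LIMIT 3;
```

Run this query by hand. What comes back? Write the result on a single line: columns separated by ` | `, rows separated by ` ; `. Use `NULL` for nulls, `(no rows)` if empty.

Sort by goals_against desc, tiebreak id asc: (6, id=1), (6, id=6), (6, id=7), (6, id=14), (5, id=4), (5, id=9) …. Take first 3.

Alice | 6 ; Ravi | 6 ; Quinn | 6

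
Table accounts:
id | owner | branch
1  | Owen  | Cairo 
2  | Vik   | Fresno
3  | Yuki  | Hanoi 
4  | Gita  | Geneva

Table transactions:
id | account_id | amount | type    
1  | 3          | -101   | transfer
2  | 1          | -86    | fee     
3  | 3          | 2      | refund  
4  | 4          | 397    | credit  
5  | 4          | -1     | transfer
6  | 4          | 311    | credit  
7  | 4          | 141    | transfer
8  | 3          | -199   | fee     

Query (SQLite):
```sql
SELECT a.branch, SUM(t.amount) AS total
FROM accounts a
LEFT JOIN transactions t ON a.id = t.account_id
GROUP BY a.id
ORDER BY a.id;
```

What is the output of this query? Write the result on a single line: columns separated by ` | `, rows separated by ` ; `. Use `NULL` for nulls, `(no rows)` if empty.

LEFT JOIN keeps every accounts row; unmatched ones get NULL for transactions columns.
Group by accounts.id and compute SUM(t.amount). SUM over an all-NULL group is NULL.
  1: ids {2} → SUM(t.amount)=-86
  2: ids {—} → SUM(t.amount)=NULL
  3: ids {1, 3, 8} → SUM(t.amount)=-298
  4: ids {4, 5, 6, 7} → SUM(t.amount)=848

Cairo | -86 ; Fresno | NULL ; Hanoi | -298 ; Geneva | 848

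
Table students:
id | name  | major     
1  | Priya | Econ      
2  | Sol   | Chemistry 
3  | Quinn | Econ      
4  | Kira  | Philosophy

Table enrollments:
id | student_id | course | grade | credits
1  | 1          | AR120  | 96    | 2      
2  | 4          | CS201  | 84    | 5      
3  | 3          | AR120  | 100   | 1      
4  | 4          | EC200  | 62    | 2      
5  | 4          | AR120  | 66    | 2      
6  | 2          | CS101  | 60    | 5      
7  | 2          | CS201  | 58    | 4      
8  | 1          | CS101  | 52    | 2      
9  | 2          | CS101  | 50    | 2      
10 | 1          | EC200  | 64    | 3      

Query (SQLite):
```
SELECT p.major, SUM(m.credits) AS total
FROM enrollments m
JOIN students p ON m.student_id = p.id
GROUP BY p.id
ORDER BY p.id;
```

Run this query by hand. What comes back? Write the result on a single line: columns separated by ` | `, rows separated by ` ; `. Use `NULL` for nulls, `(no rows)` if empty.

Join each enrollments row to its students via student_id.
Group joined rows by students.id; compute SUM(m.credits) per group.
  1: ids {1, 8, 10} → SUM(m.credits)=7
  2: ids {6, 7, 9} → SUM(m.credits)=11
  3: ids {3} → SUM(m.credits)=1
  4: ids {2, 4, 5} → SUM(m.credits)=9

Econ | 7 ; Chemistry | 11 ; Econ | 1 ; Philosophy | 9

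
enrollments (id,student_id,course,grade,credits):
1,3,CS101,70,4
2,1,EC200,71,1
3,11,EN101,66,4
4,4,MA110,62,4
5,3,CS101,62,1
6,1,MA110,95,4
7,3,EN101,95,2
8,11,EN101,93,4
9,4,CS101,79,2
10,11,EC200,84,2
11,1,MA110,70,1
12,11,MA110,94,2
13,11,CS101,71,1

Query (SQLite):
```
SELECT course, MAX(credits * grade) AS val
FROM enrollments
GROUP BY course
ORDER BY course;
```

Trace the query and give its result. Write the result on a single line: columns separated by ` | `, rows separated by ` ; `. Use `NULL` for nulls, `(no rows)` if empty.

CS101 | 280 ; EC200 | 168 ; EN101 | 372 ; MA110 | 380

For each row compute credits * grade.
Group by course; take MAX of the expression per group.
  CS101: ids {1, 5, 9, 13} → MAX(credits * grade)=280
  EC200: ids {2, 10} → MAX(credits * grade)=168
  EN101: ids {3, 7, 8} → MAX(credits * grade)=372
  MA110: ids {4, 6, 11, 12} → MAX(credits * grade)=380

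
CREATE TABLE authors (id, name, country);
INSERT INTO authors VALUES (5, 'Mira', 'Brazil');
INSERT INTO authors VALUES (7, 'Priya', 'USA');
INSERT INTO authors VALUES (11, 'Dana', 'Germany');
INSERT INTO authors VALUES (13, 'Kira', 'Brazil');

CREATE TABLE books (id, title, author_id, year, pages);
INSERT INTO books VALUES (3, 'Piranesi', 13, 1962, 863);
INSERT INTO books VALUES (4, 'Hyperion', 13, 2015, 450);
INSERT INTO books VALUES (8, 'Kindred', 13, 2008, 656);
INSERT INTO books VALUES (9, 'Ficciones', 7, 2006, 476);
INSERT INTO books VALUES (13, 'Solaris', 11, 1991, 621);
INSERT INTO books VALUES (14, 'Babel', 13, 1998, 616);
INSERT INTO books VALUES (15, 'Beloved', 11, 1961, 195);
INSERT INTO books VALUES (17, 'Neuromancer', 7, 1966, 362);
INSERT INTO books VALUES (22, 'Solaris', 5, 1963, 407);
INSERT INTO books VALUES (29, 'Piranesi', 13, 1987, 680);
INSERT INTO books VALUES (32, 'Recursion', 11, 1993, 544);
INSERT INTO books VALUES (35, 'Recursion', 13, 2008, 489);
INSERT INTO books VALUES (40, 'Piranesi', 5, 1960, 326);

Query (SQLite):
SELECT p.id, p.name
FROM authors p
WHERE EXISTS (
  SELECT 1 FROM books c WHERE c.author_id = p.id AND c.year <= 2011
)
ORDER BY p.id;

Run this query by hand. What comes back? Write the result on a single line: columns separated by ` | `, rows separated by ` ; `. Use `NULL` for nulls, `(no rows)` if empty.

5 | Mira ; 7 | Priya ; 11 | Dana ; 13 | Kira

For each authors row, check whether any books with matching author_id has year <= 2011.
Keep rows where that is true.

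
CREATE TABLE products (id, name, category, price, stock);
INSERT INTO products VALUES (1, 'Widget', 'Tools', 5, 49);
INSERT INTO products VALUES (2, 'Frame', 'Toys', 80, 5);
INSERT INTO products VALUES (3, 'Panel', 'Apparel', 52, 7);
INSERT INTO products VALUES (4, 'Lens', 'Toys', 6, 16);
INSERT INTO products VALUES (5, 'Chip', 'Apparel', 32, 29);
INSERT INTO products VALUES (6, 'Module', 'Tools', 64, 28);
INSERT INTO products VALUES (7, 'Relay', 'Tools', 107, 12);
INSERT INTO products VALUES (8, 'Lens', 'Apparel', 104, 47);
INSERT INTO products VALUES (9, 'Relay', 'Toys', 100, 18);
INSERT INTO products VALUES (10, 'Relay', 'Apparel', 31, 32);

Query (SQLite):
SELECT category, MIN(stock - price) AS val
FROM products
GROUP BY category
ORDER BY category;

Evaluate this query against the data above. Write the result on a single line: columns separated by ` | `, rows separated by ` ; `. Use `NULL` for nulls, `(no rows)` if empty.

Apparel | -57 ; Tools | -95 ; Toys | -82

For each row compute stock - price.
Group by category; take MIN of the expression per group.
  Apparel: ids {3, 5, 8, 10} → MIN(stock - price)=-57
  Tools: ids {1, 6, 7} → MIN(stock - price)=-95
  Toys: ids {2, 4, 9} → MIN(stock - price)=-82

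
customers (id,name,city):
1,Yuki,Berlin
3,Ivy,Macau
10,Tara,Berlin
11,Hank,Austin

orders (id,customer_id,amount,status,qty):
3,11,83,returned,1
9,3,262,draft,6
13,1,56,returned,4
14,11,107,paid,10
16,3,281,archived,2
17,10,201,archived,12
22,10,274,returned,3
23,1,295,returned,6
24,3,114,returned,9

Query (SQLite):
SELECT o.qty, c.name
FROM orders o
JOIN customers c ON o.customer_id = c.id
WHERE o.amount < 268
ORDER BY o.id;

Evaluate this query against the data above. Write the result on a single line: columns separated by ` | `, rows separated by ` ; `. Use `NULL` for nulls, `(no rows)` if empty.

1 | Hank ; 6 | Ivy ; 4 | Yuki ; 10 | Hank ; 12 | Tara ; 9 | Ivy

Each orders row matches the customers row where customer_id = customers.id.
Then keep rows with o.amount < 268.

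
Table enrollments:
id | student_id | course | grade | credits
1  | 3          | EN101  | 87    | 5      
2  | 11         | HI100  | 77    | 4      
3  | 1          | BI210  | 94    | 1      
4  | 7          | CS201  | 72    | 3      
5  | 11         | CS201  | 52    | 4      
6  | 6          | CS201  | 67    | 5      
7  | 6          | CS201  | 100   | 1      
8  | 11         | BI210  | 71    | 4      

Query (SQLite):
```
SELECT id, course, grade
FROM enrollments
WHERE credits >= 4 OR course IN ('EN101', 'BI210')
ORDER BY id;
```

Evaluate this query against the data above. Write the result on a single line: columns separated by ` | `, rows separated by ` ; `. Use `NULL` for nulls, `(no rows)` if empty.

1 | EN101 | 87 ; 2 | HI100 | 77 ; 3 | BI210 | 94 ; 5 | CS201 | 52 ; 6 | CS201 | 67 ; 8 | BI210 | 71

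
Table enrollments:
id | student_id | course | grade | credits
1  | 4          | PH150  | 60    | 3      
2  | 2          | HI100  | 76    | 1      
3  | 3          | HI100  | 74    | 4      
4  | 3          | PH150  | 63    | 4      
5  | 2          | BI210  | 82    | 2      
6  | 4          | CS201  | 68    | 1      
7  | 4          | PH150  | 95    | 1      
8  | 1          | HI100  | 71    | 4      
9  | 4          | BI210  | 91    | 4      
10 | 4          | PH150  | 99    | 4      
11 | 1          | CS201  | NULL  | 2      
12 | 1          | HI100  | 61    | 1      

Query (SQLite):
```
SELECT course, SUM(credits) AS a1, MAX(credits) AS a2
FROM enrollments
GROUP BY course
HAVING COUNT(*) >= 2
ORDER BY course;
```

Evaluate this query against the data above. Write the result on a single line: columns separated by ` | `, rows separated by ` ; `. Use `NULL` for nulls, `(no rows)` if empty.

BI210 | 6 | 4 ; CS201 | 3 | 2 ; HI100 | 10 | 4 ; PH150 | 12 | 4

Group enrollments by course.
Per group compute: SUM(credits), MAX(credits).
HAVING: drop groups with fewer than 2 rows.
  BI210: ids {5, 9} → SUM(credits)=6, MAX(credits)=4
  CS201: ids {6, 11} → SUM(credits)=3, MAX(credits)=2
  HI100: ids {2, 3, 8, 12} → SUM(credits)=10, MAX(credits)=4
  PH150: ids {1, 4, 7, 10} → SUM(credits)=12, MAX(credits)=4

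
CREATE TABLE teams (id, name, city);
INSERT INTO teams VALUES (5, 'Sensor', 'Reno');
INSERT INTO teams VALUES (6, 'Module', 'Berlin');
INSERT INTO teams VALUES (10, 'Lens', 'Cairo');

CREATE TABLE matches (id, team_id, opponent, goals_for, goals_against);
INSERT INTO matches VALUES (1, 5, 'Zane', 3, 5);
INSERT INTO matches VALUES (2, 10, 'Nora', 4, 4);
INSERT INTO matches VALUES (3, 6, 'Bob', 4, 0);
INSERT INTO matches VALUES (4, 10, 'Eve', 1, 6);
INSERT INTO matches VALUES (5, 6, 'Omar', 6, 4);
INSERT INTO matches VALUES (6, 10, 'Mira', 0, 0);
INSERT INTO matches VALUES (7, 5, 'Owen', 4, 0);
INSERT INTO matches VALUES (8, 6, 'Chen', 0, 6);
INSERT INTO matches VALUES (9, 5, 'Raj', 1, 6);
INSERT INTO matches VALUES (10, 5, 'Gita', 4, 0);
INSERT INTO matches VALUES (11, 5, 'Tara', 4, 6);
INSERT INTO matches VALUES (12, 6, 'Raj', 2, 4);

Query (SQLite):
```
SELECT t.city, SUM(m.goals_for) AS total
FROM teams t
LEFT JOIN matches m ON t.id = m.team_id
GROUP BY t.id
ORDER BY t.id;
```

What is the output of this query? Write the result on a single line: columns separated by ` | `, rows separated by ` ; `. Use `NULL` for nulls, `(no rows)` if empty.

LEFT JOIN keeps every teams row; unmatched ones get NULL for matches columns.
Group by teams.id and compute SUM(m.goals_for). SUM over an all-NULL group is NULL.
  5: ids {1, 7, 9, 10, 11} → SUM(m.goals_for)=16
  6: ids {3, 5, 8, 12} → SUM(m.goals_for)=12
  10: ids {2, 4, 6} → SUM(m.goals_for)=5

Reno | 16 ; Berlin | 12 ; Cairo | 5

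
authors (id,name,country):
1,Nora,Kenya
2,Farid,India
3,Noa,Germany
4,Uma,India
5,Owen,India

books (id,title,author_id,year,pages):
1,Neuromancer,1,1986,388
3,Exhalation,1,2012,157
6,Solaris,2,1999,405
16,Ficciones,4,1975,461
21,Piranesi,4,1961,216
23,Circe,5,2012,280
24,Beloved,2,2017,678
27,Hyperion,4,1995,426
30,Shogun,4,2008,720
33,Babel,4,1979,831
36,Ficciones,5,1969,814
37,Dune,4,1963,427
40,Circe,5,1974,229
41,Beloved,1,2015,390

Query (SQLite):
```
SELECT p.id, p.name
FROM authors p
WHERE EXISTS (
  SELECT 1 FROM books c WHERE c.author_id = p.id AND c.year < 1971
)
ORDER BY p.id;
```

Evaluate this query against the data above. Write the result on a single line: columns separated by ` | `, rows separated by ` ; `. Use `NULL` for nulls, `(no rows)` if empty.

4 | Uma ; 5 | Owen

For each authors row, check whether any books with matching author_id has year < 1971.
Keep rows where that is true.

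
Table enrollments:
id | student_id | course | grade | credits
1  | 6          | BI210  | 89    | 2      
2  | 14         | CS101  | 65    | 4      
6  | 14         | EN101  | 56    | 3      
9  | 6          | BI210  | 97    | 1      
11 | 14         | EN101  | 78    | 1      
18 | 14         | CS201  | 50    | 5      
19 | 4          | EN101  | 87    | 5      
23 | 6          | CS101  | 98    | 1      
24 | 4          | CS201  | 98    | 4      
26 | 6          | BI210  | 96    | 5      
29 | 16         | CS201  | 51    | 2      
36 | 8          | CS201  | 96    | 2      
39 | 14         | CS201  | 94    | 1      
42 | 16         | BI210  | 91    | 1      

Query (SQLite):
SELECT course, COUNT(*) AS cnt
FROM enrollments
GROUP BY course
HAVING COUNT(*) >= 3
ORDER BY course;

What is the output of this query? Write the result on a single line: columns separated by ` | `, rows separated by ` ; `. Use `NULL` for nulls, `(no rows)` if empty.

Partition enrollments by course; compute COUNT(*) within each group.
HAVING: keep groups with count ≥ 3.
  BI210: ids {1, 9, 26, 42} → COUNT(*)=4
  CS101: ids {2, 23} → COUNT(*)=2
  CS201: ids {18, 24, 29, 36, 39} → COUNT(*)=5
  EN101: ids {6, 11, 19} → COUNT(*)=3

BI210 | 4 ; CS201 | 5 ; EN101 | 3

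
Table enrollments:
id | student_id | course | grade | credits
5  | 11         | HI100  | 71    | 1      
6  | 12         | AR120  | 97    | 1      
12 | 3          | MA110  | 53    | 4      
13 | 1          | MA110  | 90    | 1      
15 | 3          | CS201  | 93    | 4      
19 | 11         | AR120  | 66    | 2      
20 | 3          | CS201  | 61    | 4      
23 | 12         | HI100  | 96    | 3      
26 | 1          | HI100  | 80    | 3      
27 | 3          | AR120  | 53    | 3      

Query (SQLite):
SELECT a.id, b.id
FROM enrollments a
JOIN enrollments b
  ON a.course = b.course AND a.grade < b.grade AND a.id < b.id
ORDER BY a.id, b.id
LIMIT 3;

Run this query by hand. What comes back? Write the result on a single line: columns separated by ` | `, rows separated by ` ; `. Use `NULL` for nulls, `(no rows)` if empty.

5 | 23 ; 5 | 26 ; 12 | 13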